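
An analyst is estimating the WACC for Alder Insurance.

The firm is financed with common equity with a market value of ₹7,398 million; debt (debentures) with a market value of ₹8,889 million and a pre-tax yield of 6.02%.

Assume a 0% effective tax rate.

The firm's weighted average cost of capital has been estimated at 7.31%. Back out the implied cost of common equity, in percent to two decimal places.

8.86%

Total capital V = 7398 + 8889 = 16287.
Equity weight = 7398/16287 = 0.4542.
Debentures weight = 8889/16287 = 0.5458.
Debt contribution = 0.5458 × 6.02% × (1 − 0%) = 3.2856%.
Required equity contribution = 7.31% − 3.2856% = 4.0244%.
Re = 4.0244% / 0.4542 = 8.8600%.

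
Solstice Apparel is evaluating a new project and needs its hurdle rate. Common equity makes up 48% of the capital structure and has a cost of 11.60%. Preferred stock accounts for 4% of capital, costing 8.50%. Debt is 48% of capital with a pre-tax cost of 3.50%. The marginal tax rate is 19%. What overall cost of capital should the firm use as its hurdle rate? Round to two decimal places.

7.27%

After-tax cost of debt = 3.5% × (1 − 19%) = 2.8350%.
WACC = 0.480 × 11.6000% + 0.040 × 8.5000% + 0.480 × 2.8350% = 7.2688%.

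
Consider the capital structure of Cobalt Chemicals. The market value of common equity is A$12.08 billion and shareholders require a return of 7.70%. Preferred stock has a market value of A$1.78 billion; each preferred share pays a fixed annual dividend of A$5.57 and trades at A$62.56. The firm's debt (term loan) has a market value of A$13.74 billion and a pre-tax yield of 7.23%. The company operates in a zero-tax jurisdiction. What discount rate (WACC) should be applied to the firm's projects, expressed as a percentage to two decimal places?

7.54%

Cost of preferred: Rp = 5.57 / 62.56 = 8.9035%.
Total capital V = 12.08 + 1.78 + 13.74 = 27.6.
Equity: weight = 12.08/27.6 = 0.4377; cost = 7.7%.
Preferred: weight = 1.78/27.6 = 0.0645; cost = 8.9035%.
Term loan: weight = 13.74/27.6 = 0.4978; after-tax cost = 7.23% × (1 − 0%) = 7.2300%.
WACC = 0.4377 × 7.7000% + 0.0645 × 8.9035% + 0.4978 × 7.2300% = 7.5436%.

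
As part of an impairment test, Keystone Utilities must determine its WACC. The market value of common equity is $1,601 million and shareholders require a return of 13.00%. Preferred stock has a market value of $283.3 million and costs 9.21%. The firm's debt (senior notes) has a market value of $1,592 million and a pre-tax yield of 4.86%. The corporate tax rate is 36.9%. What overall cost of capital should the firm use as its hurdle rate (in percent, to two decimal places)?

Total capital V = 1601 + 283.3 + 1592 = 3476.3.
Equity: weight = 1601/3476.3 = 0.4605; cost = 13%.
Preferred: weight = 283.3/3476.3 = 0.0815; cost = 9.21%.
Senior notes: weight = 1592/3476.3 = 0.4580; after-tax cost = 4.86% × (1 − 36.9%) = 3.0667%.
WACC = 0.4605 × 13.0000% + 0.0815 × 9.2100% + 0.4580 × 3.0667% = 8.1421%.

8.14%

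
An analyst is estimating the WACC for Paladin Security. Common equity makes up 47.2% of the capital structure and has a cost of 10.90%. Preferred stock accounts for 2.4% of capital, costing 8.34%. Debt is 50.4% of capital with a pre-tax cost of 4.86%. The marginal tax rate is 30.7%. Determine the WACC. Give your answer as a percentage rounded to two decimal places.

7.04%

After-tax cost of debt = 4.86% × (1 − 30.7%) = 3.3680%.
WACC = 0.472 × 10.9000% + 0.024 × 8.3400% + 0.504 × 3.3680% = 7.0424%.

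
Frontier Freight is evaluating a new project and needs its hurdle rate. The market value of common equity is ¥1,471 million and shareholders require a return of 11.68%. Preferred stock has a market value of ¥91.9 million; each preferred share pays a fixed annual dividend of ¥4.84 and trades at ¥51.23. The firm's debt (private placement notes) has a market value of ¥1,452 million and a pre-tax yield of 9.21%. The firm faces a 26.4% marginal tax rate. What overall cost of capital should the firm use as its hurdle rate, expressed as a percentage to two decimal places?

Cost of preferred: Rp = 4.84 / 51.23 = 9.4476%.
Total capital V = 1471 + 91.9 + 1452 = 3014.9.
Equity: weight = 1471/3014.9 = 0.4879; cost = 11.68%.
Preferred: weight = 91.9/3014.9 = 0.0305; cost = 9.4476%.
Private placement notes: weight = 1452/3014.9 = 0.4816; after-tax cost = 9.21% × (1 − 26.4%) = 6.7786%.
WACC = 0.4879 × 11.6800% + 0.0305 × 9.4476% + 0.4816 × 6.7786% = 9.2514%.

9.25%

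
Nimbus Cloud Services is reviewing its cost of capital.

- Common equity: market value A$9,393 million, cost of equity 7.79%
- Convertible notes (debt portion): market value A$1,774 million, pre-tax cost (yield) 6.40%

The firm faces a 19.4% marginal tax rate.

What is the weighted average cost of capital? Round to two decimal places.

Total capital V = 9393 + 1774 = 11167.
Equity: weight = 9393/11167 = 0.8411; cost = 7.79%.
Convertible notes (debt portion): weight = 1774/11167 = 0.1589; after-tax cost = 6.4% × (1 − 19.4%) = 5.1584%.
WACC = 0.8411 × 7.7900% + 0.1589 × 5.1584% = 7.3719%.

7.37%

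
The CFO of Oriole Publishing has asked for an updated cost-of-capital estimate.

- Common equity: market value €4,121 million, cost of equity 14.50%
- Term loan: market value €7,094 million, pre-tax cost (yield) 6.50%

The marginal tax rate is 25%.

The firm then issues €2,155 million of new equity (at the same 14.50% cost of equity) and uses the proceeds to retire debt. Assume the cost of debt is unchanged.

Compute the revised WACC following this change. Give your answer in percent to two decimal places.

After the change:
Total capital V = 6276 + 4939 = 11215.
Equity: weight = 6276/11215 = 0.5596; cost = 14.5%.
Term loan: weight = 4939/11215 = 0.4404; after-tax cost = 6.5% × (1 − 25%) = 4.8750%.
WACC = 0.5596 × 14.5000% + 0.4404 × 4.8750% = 10.2612%.

10.26%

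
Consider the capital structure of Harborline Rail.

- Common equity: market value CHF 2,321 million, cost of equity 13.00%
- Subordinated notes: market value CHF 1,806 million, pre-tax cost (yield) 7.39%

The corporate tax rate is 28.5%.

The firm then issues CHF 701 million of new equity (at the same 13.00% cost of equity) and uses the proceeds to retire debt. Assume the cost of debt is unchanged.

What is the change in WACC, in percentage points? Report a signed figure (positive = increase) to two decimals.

Current WACC:
Total capital V = 2321 + 1806 = 4127.
Equity: weight = 2321/4127 = 0.5624; cost = 13%.
Subordinated notes: weight = 1806/4127 = 0.4376; after-tax cost = 7.39% × (1 − 28.5%) = 5.2839%.
WACC = 0.5624 × 13.0000% + 0.4376 × 5.2839% = 9.6234%.
After the change:
Total capital V = 3022 + 1105 = 4127.
Equity: weight = 3022/4127 = 0.7323; cost = 13%.
Subordinated notes: weight = 1105/4127 = 0.2677; after-tax cost = 7.39% × (1 − 28.5%) = 5.2839%.
WACC = 0.7323 × 13.0000% + 0.2677 × 5.2839% = 10.9340%.
Change in WACC = 10.9340% − 9.6234% = 1.3106 pp.

+1.31 pp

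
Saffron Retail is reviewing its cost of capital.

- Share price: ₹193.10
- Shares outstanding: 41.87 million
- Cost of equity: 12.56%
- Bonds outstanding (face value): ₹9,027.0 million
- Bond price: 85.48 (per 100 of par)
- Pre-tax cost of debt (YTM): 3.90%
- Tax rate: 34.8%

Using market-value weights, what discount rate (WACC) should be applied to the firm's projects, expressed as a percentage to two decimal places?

Market value of equity E = 193.1 × 41.87m = 8085.097m. Market value of debt D = 9027m × 85.48/100 = 7716.2796m.
Total capital V = 8085.097 + 7716.2796 = 15801.3766.
Equity: weight = 8085.097/15801.3766 = 0.5117; cost = 12.56%.
Bonds outstanding: weight = 7716.2796/15801.3766 = 0.4883; after-tax cost = 3.9% × (1 − 34.8%) = 2.5428%.
WACC = 0.5117 × 12.5600% + 0.4883 × 2.5428% = 7.6683%.

7.67%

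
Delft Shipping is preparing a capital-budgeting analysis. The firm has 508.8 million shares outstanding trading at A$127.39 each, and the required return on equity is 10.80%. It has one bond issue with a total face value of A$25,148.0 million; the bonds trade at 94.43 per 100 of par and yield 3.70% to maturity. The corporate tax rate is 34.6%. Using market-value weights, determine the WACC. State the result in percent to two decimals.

Market value of equity E = 127.39 × 508.8m = 64816.032m. Market value of debt D = 25148m × 94.43/100 = 23747.2564m.
Total capital V = 64816.032 + 23747.2564 = 88563.2884.
Equity: weight = 64816.032/88563.2884 = 0.7319; cost = 10.8%.
Bonds outstanding: weight = 23747.2564/88563.2884 = 0.2681; after-tax cost = 3.7% × (1 − 34.6%) = 2.4198%.
WACC = 0.7319 × 10.8000% + 0.2681 × 2.4198% = 8.5529%.

8.55%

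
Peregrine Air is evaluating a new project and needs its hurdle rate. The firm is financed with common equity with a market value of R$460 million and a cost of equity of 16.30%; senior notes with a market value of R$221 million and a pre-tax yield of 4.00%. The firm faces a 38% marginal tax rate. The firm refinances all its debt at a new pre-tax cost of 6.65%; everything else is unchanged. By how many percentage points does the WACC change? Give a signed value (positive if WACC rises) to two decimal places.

+0.53 pp

Current WACC:
Total capital V = 460 + 221 = 681.
Equity: weight = 460/681 = 0.6755; cost = 16.3%.
Senior notes: weight = 221/681 = 0.3245; after-tax cost = 4% × (1 − 38%) = 2.4800%.
WACC = 0.6755 × 16.3000% + 0.3245 × 2.4800% = 11.8151%.
After the change:
Total capital V = 460 + 221 = 681.
Equity: weight = 460/681 = 0.6755; cost = 16.3%.
Senior notes: weight = 221/681 = 0.3245; after-tax cost = 6.65% × (1 − 38%) = 4.1230%.
WACC = 0.6755 × 16.3000% + 0.3245 × 4.1230% = 12.3483%.
Change in WACC = 12.3483% − 11.8151% = 0.5332 pp.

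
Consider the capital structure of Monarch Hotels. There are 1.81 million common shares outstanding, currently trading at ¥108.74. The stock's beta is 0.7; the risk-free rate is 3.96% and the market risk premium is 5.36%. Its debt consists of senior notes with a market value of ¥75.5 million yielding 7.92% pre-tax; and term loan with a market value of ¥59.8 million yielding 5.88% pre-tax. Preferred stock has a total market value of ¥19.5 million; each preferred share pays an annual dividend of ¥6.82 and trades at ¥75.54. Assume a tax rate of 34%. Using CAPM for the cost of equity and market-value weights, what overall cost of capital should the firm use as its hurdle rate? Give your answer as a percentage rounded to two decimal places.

Cost of equity via CAPM: Re = 3.96% + 0.7 × 5.36% = 7.7120%.
Cost of preferred: Rp = 6.82 / 75.54 = 9.0283%.
Market value of equity E = 108.74 × 1.81m = 196.8194m.
Total capital V = 196.8194 + 19.5 + 75.5 + 59.8 = 351.6194.
Equity: weight = 196.8194/351.6194 = 0.5598; cost = 7.712%.
Preferred: weight = 19.5/351.6194 = 0.0555; cost = 9.0283%.
Senior notes: weight = 75.5/351.6194 = 0.2147; after-tax cost = 7.92% × (1 − 34%) = 5.2272%.
Term loan: weight = 59.8/351.6194 = 0.1701; after-tax cost = 5.88% × (1 − 34%) = 3.8808%.
WACC = 0.5598 × 7.7120% + 0.0555 × 9.0283% + 0.2147 × 5.2272% + 0.1701 × 3.8808% = 6.5999%.

6.60%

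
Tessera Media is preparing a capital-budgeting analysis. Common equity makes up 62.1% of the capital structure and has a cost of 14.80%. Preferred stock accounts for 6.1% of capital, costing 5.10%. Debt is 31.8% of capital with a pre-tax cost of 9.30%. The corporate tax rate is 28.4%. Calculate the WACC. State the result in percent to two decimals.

11.62%

After-tax cost of debt = 9.3% × (1 − 28.4%) = 6.6588%.
WACC = 0.621 × 14.8000% + 0.061 × 5.1000% + 0.318 × 6.6588% = 11.6194%.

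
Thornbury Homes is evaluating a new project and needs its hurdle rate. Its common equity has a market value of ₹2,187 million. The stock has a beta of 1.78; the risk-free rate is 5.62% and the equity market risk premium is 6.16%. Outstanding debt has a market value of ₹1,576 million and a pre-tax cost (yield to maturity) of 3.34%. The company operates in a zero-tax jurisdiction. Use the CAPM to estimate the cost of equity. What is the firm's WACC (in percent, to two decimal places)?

11.04%

Cost of equity via CAPM: Re = 5.62% + 1.78 × 6.16% = 16.5848%.
Total capital V = 2187 + 1576 = 3763.
Equity: weight = 2187/3763 = 0.5812; cost = 16.5848%.
Debt: weight = 1576/3763 = 0.4188; after-tax cost = 3.34% × (1 − 0%) = 3.3400%.
WACC = 0.5812 × 16.5848% + 0.4188 × 3.3400% = 11.0377%.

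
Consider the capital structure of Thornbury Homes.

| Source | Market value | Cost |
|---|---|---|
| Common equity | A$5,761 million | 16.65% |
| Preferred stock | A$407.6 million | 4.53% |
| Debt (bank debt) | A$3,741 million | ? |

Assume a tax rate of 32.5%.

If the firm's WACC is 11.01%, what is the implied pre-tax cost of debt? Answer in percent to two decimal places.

4.49%

Total capital V = 5761 + 407.6 + 3741 = 9909.6.
Equity weight = 5761/9909.6 = 0.5814.
Preferred weight = 407.6/9909.6 = 0.0411.
Bank debt weight = 3741/9909.6 = 0.3775.
Equity contribution = 0.5814 × 16.65% = 9.6796%.
Preferred contribution = 0.0411 × 4.53% = 0.1863%.
Remaining for debt = 11.01% − 9.8659% = 1.1441%.
Rd × (1 − 32.5%) × 0.3775 = 1.1441%  ⇒  Rd = 4.4898%.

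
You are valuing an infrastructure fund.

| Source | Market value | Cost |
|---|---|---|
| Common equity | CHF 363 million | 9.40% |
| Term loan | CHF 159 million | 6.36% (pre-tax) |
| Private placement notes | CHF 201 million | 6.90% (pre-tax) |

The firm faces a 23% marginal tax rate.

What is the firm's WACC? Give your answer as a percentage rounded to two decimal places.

Total capital V = 363 + 159 + 201 = 723.
Equity: weight = 363/723 = 0.5021; cost = 9.4%.
Term loan: weight = 159/723 = 0.2199; after-tax cost = 6.36% × (1 − 23%) = 4.8972%.
Private placement notes: weight = 201/723 = 0.2780; after-tax cost = 6.9% × (1 − 23%) = 5.3130%.
WACC = 0.5021 × 9.4000% + 0.2199 × 4.8972% + 0.2780 × 5.3130% = 7.2735%.

7.27%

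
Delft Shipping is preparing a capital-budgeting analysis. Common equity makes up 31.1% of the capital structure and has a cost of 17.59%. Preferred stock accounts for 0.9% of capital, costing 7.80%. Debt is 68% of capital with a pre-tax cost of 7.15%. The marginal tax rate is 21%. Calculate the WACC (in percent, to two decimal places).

After-tax cost of debt = 7.15% × (1 − 21%) = 5.6485%.
WACC = 0.311 × 17.5900% + 0.009 × 7.8000% + 0.680 × 5.6485% = 9.3817%.

9.38%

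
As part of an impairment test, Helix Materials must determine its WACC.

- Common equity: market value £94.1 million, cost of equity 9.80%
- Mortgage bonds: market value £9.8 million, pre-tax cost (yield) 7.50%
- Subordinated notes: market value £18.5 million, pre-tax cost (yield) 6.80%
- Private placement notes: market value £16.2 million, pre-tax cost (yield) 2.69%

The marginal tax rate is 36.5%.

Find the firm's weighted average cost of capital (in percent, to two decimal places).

Total capital V = 94.1 + 9.8 + 18.5 + 16.2 = 138.6.
Equity: weight = 94.1/138.6 = 0.6789; cost = 9.8%.
Mortgage bonds: weight = 9.8/138.6 = 0.0707; after-tax cost = 7.5% × (1 − 36.5%) = 4.7625%.
Subordinated notes: weight = 18.5/138.6 = 0.1335; after-tax cost = 6.8% × (1 − 36.5%) = 4.3180%.
Private placement notes: weight = 16.2/138.6 = 0.1169; after-tax cost = 2.69% × (1 − 36.5%) = 1.7082%.
WACC = 0.6789 × 9.8000% + 0.0707 × 4.7625% + 0.1335 × 4.3180% + 0.1169 × 1.7082% = 7.7663%.

7.77%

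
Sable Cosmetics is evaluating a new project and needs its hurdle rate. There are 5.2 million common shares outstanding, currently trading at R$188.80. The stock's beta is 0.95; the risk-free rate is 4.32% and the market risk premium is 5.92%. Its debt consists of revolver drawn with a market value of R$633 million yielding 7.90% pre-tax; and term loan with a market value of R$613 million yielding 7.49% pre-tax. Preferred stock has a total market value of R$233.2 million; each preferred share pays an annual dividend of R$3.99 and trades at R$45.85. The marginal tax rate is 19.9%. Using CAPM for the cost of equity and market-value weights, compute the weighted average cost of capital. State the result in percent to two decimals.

Cost of equity via CAPM: Re = 4.32% + 0.95 × 5.92% = 9.9440%.
Cost of preferred: Rp = 3.99 / 45.85 = 8.7023%.
Market value of equity E = 188.8 × 5.2m = 981.76m.
Total capital V = 981.76 + 233.2 + 633 + 613 = 2460.96.
Equity: weight = 981.76/2460.96 = 0.3989; cost = 9.944%.
Preferred: weight = 233.2/2460.96 = 0.0948; cost = 8.7023%.
Revolver drawn: weight = 633/2460.96 = 0.2572; after-tax cost = 7.9% × (1 − 19.9%) = 6.3279%.
Term loan: weight = 613/2460.96 = 0.2491; after-tax cost = 7.49% × (1 − 19.9%) = 5.9995%.
WACC = 0.3989 × 9.9440% + 0.0948 × 8.7023% + 0.2572 × 6.3279% + 0.2491 × 5.9995% = 7.9137%.

7.91%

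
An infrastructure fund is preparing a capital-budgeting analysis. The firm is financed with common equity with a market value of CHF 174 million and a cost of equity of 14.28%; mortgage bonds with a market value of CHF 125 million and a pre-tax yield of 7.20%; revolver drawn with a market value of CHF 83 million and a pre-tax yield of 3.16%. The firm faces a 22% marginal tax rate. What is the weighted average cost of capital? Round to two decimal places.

8.88%

Total capital V = 174 + 125 + 83 = 382.
Equity: weight = 174/382 = 0.4555; cost = 14.28%.
Mortgage bonds: weight = 125/382 = 0.3272; after-tax cost = 7.2% × (1 − 22%) = 5.6160%.
Revolver drawn: weight = 83/382 = 0.2173; after-tax cost = 3.16% × (1 − 22%) = 2.4648%.
WACC = 0.4555 × 14.2800% + 0.3272 × 5.6160% + 0.2173 × 2.4648% = 8.8777%.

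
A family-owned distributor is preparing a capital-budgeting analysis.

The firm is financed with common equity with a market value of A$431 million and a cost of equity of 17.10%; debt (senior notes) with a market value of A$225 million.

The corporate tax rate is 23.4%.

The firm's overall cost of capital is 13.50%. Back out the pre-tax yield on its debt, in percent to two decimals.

Total capital V = 431 + 225 = 656.
Equity weight = 431/656 = 0.6570.
Senior notes weight = 225/656 = 0.3430.
Equity contribution = 0.6570 × 17.1% = 11.2349%.
Remaining for debt = 13.5% − 11.2349% = 2.2651%.
Rd × (1 − 23.4%) × 0.3430 = 2.2651%  ⇒  Rd = 8.6214%.

8.62%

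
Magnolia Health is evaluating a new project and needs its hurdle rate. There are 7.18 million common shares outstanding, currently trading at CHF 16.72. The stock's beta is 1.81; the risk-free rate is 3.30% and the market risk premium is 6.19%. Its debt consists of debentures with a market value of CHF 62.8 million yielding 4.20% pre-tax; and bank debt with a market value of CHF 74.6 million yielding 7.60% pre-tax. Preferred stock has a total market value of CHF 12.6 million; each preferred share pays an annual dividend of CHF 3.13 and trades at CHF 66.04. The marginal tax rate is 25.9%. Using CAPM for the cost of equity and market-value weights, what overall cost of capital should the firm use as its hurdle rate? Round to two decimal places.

8.95%

Cost of equity via CAPM: Re = 3.3% + 1.81 × 6.19% = 14.5039%.
Cost of preferred: Rp = 3.13 / 66.04 = 4.7396%.
Market value of equity E = 16.72 × 7.18m = 120.0496m.
Total capital V = 120.0496 + 12.6 + 62.8 + 74.6 = 270.0496.
Equity: weight = 120.0496/270.0496 = 0.4445; cost = 14.5039%.
Preferred: weight = 12.6/270.0496 = 0.0467; cost = 4.7396%.
Debentures: weight = 62.8/270.0496 = 0.2325; after-tax cost = 4.2% × (1 − 25.9%) = 3.1122%.
Bank debt: weight = 74.6/270.0496 = 0.2762; after-tax cost = 7.6% × (1 − 25.9%) = 5.6316%.
WACC = 0.4445 × 14.5039% + 0.0467 × 4.7396% + 0.2325 × 3.1122% + 0.2762 × 5.6316% = 8.9482%.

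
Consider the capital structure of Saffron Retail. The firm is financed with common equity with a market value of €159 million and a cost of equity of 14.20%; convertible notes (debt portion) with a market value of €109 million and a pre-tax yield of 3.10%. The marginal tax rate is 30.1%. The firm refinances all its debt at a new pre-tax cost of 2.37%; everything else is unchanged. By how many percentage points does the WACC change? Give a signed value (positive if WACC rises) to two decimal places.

-0.21 pp

Current WACC:
Total capital V = 159 + 109 = 268.
Equity: weight = 159/268 = 0.5933; cost = 14.2%.
Convertible notes (debt portion): weight = 109/268 = 0.4067; after-tax cost = 3.1% × (1 − 30.1%) = 2.1669%.
WACC = 0.5933 × 14.2000% + 0.4067 × 2.1669% = 9.3059%.
After the change:
Total capital V = 159 + 109 = 268.
Equity: weight = 159/268 = 0.5933; cost = 14.2%.
Convertible notes (debt portion): weight = 109/268 = 0.4067; after-tax cost = 2.37% × (1 − 30.1%) = 1.6566%.
WACC = 0.5933 × 14.2000% + 0.4067 × 1.6566% = 9.0984%.
Change in WACC = 9.0984% − 9.3059% = -0.2075 pp.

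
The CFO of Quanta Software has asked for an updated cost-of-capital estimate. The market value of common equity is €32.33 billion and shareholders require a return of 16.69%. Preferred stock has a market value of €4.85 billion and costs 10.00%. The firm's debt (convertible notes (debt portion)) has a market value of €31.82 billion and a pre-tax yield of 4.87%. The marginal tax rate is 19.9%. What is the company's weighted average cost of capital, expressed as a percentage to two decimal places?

Total capital V = 32.33 + 4.85 + 31.82 = 69.
Equity: weight = 32.33/69 = 0.4686; cost = 16.69%.
Preferred: weight = 4.85/69 = 0.0703; cost = 10%.
Convertible notes (debt portion): weight = 31.82/69 = 0.4612; after-tax cost = 4.87% × (1 − 19.9%) = 3.9009%.
WACC = 0.4686 × 16.6900% + 0.0703 × 10.0000% + 0.4612 × 3.9009% = 10.3219%.

10.32%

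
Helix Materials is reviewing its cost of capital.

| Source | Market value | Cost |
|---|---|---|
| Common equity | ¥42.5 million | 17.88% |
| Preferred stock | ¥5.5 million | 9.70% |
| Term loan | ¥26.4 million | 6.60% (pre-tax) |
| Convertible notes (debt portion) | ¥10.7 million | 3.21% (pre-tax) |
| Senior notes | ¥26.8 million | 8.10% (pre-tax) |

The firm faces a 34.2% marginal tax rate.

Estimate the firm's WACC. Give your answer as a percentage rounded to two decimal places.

9.77%

Total capital V = 42.5 + 5.5 + 26.4 + 10.7 + 26.8 = 111.9.
Equity: weight = 42.5/111.9 = 0.3798; cost = 17.88%.
Preferred: weight = 5.5/111.9 = 0.0492; cost = 9.7%.
Term loan: weight = 26.4/111.9 = 0.2359; after-tax cost = 6.6% × (1 − 34.2%) = 4.3428%.
Convertible notes (debt portion): weight = 10.7/111.9 = 0.0956; after-tax cost = 3.21% × (1 − 34.2%) = 2.1122%.
Senior notes: weight = 26.8/111.9 = 0.2395; after-tax cost = 8.1% × (1 − 34.2%) = 5.3298%.
WACC = 0.3798 × 17.8800% + 0.0492 × 9.7000% + 0.2359 × 4.3428% + 0.0956 × 2.1122% + 0.2395 × 5.3298% = 9.7707%.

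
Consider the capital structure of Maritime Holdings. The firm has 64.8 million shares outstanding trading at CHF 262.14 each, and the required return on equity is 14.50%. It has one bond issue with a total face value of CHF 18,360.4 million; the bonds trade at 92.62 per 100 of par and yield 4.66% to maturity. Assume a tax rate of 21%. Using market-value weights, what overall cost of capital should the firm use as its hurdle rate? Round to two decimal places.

9.09%

Market value of equity E = 262.14 × 64.8m = 16986.672m. Market value of debt D = 18360.4m × 92.62/100 = 17005.40248m.
Total capital V = 16986.672 + 17005.40248 = 33992.07448.
Equity: weight = 16986.672/33992.07448 = 0.4997; cost = 14.5%.
Bonds outstanding: weight = 17005.40248/33992.07448 = 0.5003; after-tax cost = 4.66% × (1 − 21%) = 3.6814%.
WACC = 0.4997 × 14.5000% + 0.5003 × 3.6814% = 9.0877%.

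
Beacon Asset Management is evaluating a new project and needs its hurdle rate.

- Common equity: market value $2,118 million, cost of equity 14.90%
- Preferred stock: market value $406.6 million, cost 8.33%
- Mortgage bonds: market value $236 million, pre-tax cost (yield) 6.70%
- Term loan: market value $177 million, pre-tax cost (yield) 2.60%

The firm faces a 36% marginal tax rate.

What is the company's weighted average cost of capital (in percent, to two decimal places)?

12.34%

Total capital V = 2118 + 406.6 + 236 + 177 = 2937.6.
Equity: weight = 2118/2937.6 = 0.7210; cost = 14.9%.
Preferred: weight = 406.6/2937.6 = 0.1384; cost = 8.33%.
Mortgage bonds: weight = 236/2937.6 = 0.0803; after-tax cost = 6.7% × (1 − 36%) = 4.2880%.
Term loan: weight = 177/2937.6 = 0.0603; after-tax cost = 2.6% × (1 − 36%) = 1.6640%.
WACC = 0.7210 × 14.9000% + 0.1384 × 8.3300% + 0.0803 × 4.2880% + 0.0603 × 1.6640% = 12.3406%.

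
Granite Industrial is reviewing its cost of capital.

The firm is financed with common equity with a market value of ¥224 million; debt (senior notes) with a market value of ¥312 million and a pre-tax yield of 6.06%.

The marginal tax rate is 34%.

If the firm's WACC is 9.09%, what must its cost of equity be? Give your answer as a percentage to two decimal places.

16.18%

Total capital V = 224 + 312 = 536.
Equity weight = 224/536 = 0.4179.
Senior notes weight = 312/536 = 0.5821.
Debt contribution = 0.5821 × 6.06% × (1 − 34%) = 2.3281%.
Required equity contribution = 9.09% − 2.3281% = 6.7619%.
Re = 6.7619% / 0.4179 = 16.1802%.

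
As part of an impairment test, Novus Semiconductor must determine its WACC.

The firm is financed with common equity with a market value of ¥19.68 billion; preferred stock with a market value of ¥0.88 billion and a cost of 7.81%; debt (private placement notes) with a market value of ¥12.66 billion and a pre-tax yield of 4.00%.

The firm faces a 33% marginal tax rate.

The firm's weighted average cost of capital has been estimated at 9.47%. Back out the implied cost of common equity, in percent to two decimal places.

Total capital V = 19.68 + 0.88 + 12.66 = 33.22.
Equity weight = 19.68/33.22 = 0.5924.
Preferred weight = 0.88/33.22 = 0.0265.
Private placement notes weight = 12.66/33.22 = 0.3811.
Debt contribution = 0.3811 × 4% × (1 − 33%) = 1.0213%.
Preferred contribution = 0.0265 × 7.81% = 0.2069%.
Required equity contribution = 9.47% − 1.2282% = 8.2418%.
Re = 8.2418% / 0.5924 = 13.9122%.

13.91%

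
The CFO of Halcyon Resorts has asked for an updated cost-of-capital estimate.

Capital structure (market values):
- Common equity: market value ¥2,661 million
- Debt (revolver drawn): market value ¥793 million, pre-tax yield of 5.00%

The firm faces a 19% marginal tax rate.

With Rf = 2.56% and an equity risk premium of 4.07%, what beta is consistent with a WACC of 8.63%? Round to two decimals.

Total capital V = 2661 + 793 = 3454.
Equity weight = 2661/3454 = 0.7704.
Revolver drawn weight = 793/3454 = 0.2296.
Debt contribution = 0.2296 × 5% × (1 − 19%) = 0.9298%.
Required equity contribution = 8.63% − 0.9298% = 7.7002%  ⇒  Re = 9.9949%.
CAPM: 9.9949% = 2.56% + β × 4.07%  ⇒  β = 1.8268.

1.83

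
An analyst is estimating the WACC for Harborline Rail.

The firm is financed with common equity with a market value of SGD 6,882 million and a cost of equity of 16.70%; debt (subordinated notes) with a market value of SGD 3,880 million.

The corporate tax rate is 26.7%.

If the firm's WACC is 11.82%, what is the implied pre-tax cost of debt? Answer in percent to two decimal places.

4.32%

Total capital V = 6882 + 3880 = 10762.
Equity weight = 6882/10762 = 0.6395.
Subordinated notes weight = 3880/10762 = 0.3605.
Equity contribution = 0.6395 × 16.7% = 10.6792%.
Remaining for debt = 11.82% − 10.6792% = 1.1408%.
Rd × (1 − 26.7%) × 0.3605 = 1.1408%  ⇒  Rd = 4.3169%.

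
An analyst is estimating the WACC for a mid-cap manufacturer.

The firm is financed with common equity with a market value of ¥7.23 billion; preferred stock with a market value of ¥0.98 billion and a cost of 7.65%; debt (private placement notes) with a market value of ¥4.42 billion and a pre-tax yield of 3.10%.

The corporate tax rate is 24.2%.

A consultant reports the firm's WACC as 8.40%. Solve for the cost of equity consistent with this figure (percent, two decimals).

12.20%

Total capital V = 7.23 + 0.98 + 4.42 = 12.63.
Equity weight = 7.23/12.63 = 0.5724.
Preferred weight = 0.98/12.63 = 0.0776.
Private placement notes weight = 4.42/12.63 = 0.3500.
Debt contribution = 0.3500 × 3.1% × (1 − 24.2%) = 0.8223%.
Preferred contribution = 0.0776 × 7.65% = 0.5936%.
Required equity contribution = 8.4% − 1.4159% = 6.9841%.
Re = 6.9841% / 0.5724 = 12.2004%.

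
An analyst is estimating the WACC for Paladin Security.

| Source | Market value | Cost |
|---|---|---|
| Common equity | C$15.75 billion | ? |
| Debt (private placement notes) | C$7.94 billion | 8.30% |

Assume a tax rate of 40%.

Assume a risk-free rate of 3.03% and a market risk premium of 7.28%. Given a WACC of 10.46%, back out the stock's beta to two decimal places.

1.40

Total capital V = 15.75 + 7.94 = 23.69.
Equity weight = 15.75/23.69 = 0.6648.
Private placement notes weight = 7.94/23.69 = 0.3352.
Debt contribution = 0.3352 × 8.3% × (1 − 40%) = 1.6691%.
Required equity contribution = 10.46% − 1.6691% = 8.7909%  ⇒  Re = 13.2226%.
CAPM: 13.2226% = 3.03% + β × 7.28%  ⇒  β = 1.4001.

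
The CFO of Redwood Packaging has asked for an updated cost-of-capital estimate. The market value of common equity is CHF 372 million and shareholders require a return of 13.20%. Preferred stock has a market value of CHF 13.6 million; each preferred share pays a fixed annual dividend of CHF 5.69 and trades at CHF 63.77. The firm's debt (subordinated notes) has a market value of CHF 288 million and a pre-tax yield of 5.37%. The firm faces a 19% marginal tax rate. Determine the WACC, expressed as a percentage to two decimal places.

Cost of preferred: Rp = 5.69 / 63.77 = 8.9227%.
Total capital V = 372 + 13.6 + 288 = 673.6.
Equity: weight = 372/673.6 = 0.5523; cost = 13.2%.
Preferred: weight = 13.6/673.6 = 0.0202; cost = 8.9227%.
Subordinated notes: weight = 288/673.6 = 0.4276; after-tax cost = 5.37% × (1 − 19%) = 4.3497%.
WACC = 0.5523 × 13.2000% + 0.0202 × 8.9227% + 0.4276 × 4.3497% = 9.3297%.

9.33%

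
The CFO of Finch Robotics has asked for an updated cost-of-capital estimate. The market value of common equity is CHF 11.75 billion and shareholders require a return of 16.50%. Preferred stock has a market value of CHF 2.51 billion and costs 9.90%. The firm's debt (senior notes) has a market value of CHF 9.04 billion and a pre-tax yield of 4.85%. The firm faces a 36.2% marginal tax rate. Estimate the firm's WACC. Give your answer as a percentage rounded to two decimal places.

Total capital V = 11.75 + 2.51 + 9.04 = 23.3.
Equity: weight = 11.75/23.3 = 0.5043; cost = 16.5%.
Preferred: weight = 2.51/23.3 = 0.1077; cost = 9.9%.
Senior notes: weight = 9.04/23.3 = 0.3880; after-tax cost = 4.85% × (1 − 36.2%) = 3.0943%.
WACC = 0.5043 × 16.5000% + 0.1077 × 9.9000% + 0.3880 × 3.0943% = 10.5878%.

10.59%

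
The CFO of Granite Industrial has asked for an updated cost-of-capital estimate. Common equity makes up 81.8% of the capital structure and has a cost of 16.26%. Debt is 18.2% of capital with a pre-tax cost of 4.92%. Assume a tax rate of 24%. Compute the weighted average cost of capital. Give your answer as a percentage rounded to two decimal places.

After-tax cost of debt = 4.92% × (1 − 24%) = 3.7392%.
WACC = 0.818 × 16.2600% + 0.182 × 3.7392% = 13.9812%.

13.98%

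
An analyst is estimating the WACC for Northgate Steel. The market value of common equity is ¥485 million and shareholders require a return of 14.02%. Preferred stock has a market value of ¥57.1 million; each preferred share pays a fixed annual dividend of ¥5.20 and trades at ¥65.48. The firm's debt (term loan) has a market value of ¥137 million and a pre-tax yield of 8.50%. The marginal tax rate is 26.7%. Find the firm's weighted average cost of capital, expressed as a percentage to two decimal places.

11.94%

Cost of preferred: Rp = 5.2 / 65.48 = 7.9414%.
Total capital V = 485 + 57.1 + 137 = 679.1.
Equity: weight = 485/679.1 = 0.7142; cost = 14.02%.
Preferred: weight = 57.1/679.1 = 0.0841; cost = 7.9414%.
Term loan: weight = 137/679.1 = 0.2017; after-tax cost = 8.5% × (1 − 26.7%) = 6.2305%.
WACC = 0.7142 × 14.0200% + 0.0841 × 7.9414% + 0.2017 × 6.2305% = 11.9375%.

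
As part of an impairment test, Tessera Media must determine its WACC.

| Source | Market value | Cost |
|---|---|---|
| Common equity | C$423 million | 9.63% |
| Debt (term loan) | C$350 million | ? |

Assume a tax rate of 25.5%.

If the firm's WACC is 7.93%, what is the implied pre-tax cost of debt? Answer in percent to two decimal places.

Total capital V = 423 + 350 = 773.
Equity weight = 423/773 = 0.5472.
Term loan weight = 350/773 = 0.4528.
Equity contribution = 0.5472 × 9.63% = 5.2697%.
Remaining for debt = 7.93% − 5.2697% = 2.6603%.
Rd × (1 − 25.5%) × 0.4528 = 2.6603%  ⇒  Rd = 7.8865%.

7.89%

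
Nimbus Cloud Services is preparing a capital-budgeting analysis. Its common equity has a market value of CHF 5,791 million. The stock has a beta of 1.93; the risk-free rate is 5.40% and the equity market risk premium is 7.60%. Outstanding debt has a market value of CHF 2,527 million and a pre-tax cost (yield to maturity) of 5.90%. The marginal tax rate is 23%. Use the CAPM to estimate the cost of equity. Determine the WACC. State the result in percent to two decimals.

15.35%

Cost of equity via CAPM: Re = 5.4% + 1.93 × 7.6% = 20.0680%.
Total capital V = 5791 + 2527 = 8318.
Equity: weight = 5791/8318 = 0.6962; cost = 20.068%.
Debt: weight = 2527/8318 = 0.3038; after-tax cost = 5.9% × (1 − 23%) = 4.5430%.
WACC = 0.6962 × 20.0680% + 0.3038 × 4.5430% = 15.3515%.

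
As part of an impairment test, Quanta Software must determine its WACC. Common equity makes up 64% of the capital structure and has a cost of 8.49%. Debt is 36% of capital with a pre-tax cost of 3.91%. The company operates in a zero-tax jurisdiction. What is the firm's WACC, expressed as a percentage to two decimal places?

After-tax cost of debt = 3.91% × (1 − 0%) = 3.9100%.
WACC = 0.640 × 8.4900% + 0.360 × 3.9100% = 6.8412%.

6.84%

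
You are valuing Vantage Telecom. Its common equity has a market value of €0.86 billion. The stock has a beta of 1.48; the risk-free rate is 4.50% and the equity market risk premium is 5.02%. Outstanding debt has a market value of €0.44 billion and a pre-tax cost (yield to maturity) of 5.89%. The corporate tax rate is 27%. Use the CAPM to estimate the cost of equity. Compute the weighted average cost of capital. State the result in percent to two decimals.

9.35%

Cost of equity via CAPM: Re = 4.5% + 1.48 × 5.02% = 11.9296%.
Total capital V = 0.86 + 0.44 = 1.3.
Equity: weight = 0.86/1.3 = 0.6615; cost = 11.9296%.
Debt: weight = 0.44/1.3 = 0.3385; after-tax cost = 5.89% × (1 − 27%) = 4.2997%.
WACC = 0.6615 × 11.9296% + 0.3385 × 4.2997% = 9.3472%.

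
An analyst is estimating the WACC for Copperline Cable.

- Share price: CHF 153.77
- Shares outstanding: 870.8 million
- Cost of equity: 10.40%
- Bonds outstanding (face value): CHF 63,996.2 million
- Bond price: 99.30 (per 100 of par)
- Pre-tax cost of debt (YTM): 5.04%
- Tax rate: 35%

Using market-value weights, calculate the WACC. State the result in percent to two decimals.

8.11%

Market value of equity E = 153.77 × 870.8m = 133902.916m. Market value of debt D = 63996.2m × 99.3/100 = 63548.2266m.
Total capital V = 133902.916 + 63548.2266 = 197451.1426.
Equity: weight = 133902.916/197451.1426 = 0.6782; cost = 10.4%.
Bonds outstanding: weight = 63548.2266/197451.1426 = 0.3218; after-tax cost = 5.04% × (1 − 35%) = 3.2760%.
WACC = 0.6782 × 10.4000% + 0.3218 × 3.2760% = 8.1072%.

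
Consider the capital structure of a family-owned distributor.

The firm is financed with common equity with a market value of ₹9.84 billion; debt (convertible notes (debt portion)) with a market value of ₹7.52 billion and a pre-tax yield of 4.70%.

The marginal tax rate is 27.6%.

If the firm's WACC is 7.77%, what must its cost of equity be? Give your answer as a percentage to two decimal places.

11.11%

Total capital V = 9.84 + 7.52 = 17.36.
Equity weight = 9.84/17.36 = 0.5668.
Convertible notes (debt portion) weight = 7.52/17.36 = 0.4332.
Debt contribution = 0.4332 × 4.7% × (1 − 27.6%) = 1.4740%.
Required equity contribution = 7.77% − 1.4740% = 6.2960%.
Re = 6.2960% / 0.5668 = 11.1075%.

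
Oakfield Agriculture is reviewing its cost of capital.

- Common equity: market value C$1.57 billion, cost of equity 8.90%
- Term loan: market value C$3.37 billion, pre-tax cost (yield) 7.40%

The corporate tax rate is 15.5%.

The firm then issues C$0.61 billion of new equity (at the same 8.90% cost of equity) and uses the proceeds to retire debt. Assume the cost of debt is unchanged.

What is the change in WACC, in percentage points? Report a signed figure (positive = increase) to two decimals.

+0.33 pp

Current WACC:
Total capital V = 1.57 + 3.37 = 4.94.
Equity: weight = 1.57/4.94 = 0.3178; cost = 8.9%.
Term loan: weight = 3.37/4.94 = 0.6822; after-tax cost = 7.4% × (1 − 15.5%) = 6.2530%.
WACC = 0.3178 × 8.9000% + 0.6822 × 6.2530% = 7.0943%.
After the change:
Total capital V = 2.18 + 2.76 = 4.94.
Equity: weight = 2.18/4.94 = 0.4413; cost = 8.9%.
Term loan: weight = 2.76/4.94 = 0.5587; after-tax cost = 7.4% × (1 − 15.5%) = 6.2530%.
WACC = 0.4413 × 8.9000% + 0.5587 × 6.2530% = 7.4211%.
Change in WACC = 7.4211% − 7.0943% = 0.3269 pp.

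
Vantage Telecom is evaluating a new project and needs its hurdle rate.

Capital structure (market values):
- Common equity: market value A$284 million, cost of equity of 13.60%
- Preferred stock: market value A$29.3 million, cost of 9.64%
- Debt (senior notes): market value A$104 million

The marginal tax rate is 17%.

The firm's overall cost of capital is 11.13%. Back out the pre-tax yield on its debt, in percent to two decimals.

5.79%

Total capital V = 284 + 29.3 + 104 = 417.3.
Equity weight = 284/417.3 = 0.6806.
Preferred weight = 29.3/417.3 = 0.0702.
Senior notes weight = 104/417.3 = 0.2492.
Equity contribution = 0.6806 × 13.6% = 9.2557%.
Preferred contribution = 0.0702 × 9.64% = 0.6769%.
Remaining for debt = 11.13% − 9.9325% = 1.1975%.
Rd × (1 − 17%) × 0.2492 = 1.1975%  ⇒  Rd = 5.7889%.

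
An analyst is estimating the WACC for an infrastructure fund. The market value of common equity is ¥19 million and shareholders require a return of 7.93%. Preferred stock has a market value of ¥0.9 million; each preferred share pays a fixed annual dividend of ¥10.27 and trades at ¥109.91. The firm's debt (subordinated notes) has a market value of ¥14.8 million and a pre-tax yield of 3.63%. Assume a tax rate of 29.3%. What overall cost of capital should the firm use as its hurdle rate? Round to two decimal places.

5.68%

Cost of preferred: Rp = 10.27 / 109.91 = 9.3440%.
Total capital V = 19 + 0.9 + 14.8 = 34.7.
Equity: weight = 19/34.7 = 0.5476; cost = 7.93%.
Preferred: weight = 0.9/34.7 = 0.0259; cost = 9.344%.
Subordinated notes: weight = 14.8/34.7 = 0.4265; after-tax cost = 3.63% × (1 − 29.3%) = 2.5664%.
WACC = 0.5476 × 7.9300% + 0.0259 × 9.3440% + 0.4265 × 2.5664% = 5.6790%.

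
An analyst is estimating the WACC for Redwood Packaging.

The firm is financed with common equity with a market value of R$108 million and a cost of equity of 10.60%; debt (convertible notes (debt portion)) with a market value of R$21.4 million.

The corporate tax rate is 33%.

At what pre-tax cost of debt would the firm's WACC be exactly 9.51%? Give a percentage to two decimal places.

5.98%

Total capital V = 108 + 21.4 = 129.4.
Equity weight = 108/129.4 = 0.8346.
Convertible notes (debt portion) weight = 21.4/129.4 = 0.1654.
Equity contribution = 0.8346 × 10.6% = 8.8470%.
Remaining for debt = 9.51% − 8.8470% = 0.6630%.
Rd × (1 − 33%) × 0.1654 = 0.6630%  ⇒  Rd = 5.9837%.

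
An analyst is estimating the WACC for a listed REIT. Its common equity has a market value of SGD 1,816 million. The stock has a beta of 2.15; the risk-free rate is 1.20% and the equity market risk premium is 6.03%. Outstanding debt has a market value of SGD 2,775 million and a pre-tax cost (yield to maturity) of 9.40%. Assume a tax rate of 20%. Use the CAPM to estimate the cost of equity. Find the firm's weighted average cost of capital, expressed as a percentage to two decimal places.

Cost of equity via CAPM: Re = 1.2% + 2.15 × 6.03% = 14.1645%.
Total capital V = 1816 + 2775 = 4591.
Equity: weight = 1816/4591 = 0.3956; cost = 14.1645%.
Debt: weight = 2775/4591 = 0.6044; after-tax cost = 9.4% × (1 − 20%) = 7.5200%.
WACC = 0.3956 × 14.1645% + 0.6044 × 7.5200% = 10.1483%.

10.15%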